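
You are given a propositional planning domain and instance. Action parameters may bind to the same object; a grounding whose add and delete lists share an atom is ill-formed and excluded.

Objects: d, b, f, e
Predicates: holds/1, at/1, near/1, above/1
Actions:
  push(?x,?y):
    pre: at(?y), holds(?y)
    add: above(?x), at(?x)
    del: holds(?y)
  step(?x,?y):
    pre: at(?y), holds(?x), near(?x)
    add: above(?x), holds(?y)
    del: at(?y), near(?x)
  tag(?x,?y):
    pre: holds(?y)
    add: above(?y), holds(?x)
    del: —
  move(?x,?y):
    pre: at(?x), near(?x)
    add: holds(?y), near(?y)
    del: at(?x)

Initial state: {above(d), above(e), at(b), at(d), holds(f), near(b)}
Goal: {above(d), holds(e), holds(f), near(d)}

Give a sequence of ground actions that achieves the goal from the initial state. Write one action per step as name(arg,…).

tag(e,f); move(b,d)

1. tag(e,f)  →  {above(d), above(e), above(f), at(b), at(d), holds(e), holds(f), near(b)}
2. move(b,d)  →  {above(d), above(e), above(f), at(d), holds(d), holds(e), holds(f), near(b), near(d)}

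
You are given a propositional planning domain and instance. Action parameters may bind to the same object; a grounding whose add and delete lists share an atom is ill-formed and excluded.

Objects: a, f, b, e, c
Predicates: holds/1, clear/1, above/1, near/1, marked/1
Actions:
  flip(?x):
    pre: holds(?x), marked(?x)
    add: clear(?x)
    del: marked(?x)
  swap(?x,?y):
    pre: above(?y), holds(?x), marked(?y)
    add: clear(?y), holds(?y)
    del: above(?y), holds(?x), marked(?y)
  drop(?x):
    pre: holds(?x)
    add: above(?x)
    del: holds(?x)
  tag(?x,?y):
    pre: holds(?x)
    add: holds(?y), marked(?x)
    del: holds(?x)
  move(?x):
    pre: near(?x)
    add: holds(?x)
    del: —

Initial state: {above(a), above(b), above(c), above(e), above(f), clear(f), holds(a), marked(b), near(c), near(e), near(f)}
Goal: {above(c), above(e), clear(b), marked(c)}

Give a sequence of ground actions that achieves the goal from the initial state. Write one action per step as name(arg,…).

1. swap(a,b)  →  {above(a), above(c), above(e), above(f), clear(b), clear(f), holds(b), near(c), near(e), near(f)}
2. tag(b,c)  →  {above(a), above(c), above(e), above(f), clear(b), clear(f), holds(c), marked(b), near(c), near(e), near(f)}
3. tag(c,a)  →  {above(a), above(c), above(e), above(f), clear(b), clear(f), holds(a), marked(b), marked(c), near(c), near(e), near(f)}

swap(a,b); tag(b,c); tag(c,a)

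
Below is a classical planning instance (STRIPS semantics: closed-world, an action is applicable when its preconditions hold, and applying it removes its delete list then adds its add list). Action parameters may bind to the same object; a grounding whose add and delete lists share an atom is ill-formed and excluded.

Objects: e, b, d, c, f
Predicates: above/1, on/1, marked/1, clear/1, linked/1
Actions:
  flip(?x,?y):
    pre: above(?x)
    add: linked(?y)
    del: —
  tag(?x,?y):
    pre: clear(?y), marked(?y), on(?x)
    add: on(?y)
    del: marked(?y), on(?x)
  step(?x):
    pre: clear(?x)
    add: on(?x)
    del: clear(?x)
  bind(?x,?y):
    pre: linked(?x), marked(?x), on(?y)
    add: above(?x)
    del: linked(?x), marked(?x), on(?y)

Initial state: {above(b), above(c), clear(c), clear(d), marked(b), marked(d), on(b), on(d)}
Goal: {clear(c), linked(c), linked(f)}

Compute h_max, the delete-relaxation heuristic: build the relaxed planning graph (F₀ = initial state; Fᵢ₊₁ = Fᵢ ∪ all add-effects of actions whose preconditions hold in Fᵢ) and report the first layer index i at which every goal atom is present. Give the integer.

1

F0 = init (8 atoms)
F1 = F0 ∪ {linked(b), linked(c), linked(d), linked(e), linked(f), on(c)}  (14 atoms)
goal ⊆ F1  ⇒  h_max = 1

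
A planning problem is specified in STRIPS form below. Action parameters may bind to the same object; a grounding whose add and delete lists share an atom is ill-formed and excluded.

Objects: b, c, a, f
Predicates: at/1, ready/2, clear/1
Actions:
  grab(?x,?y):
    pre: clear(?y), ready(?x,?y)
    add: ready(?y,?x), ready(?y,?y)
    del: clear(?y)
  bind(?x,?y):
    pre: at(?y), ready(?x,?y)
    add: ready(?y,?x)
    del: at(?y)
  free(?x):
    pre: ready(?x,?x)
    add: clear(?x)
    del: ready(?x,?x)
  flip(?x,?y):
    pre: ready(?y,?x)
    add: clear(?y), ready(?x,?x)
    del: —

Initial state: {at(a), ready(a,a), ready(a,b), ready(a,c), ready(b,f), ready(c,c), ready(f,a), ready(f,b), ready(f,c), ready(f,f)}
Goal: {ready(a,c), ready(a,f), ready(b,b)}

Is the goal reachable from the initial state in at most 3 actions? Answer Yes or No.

1. bind(f,a)  →  {ready(a,a), ready(a,b), ready(a,c), ready(a,f), ready(b,f), ready(c,c), ready(f,a), ready(f,b), ready(f,c), ready(f,f)}
2. flip(b,a)  →  {clear(a), ready(a,a), ready(a,b), ready(a,c), ready(a,f), ready(b,b), ready(b,f), ready(c,c), ready(f,a), ready(f,b), ready(f,c), ready(f,f)}
optimal plan length = 2; 2 ≤ 3

Yes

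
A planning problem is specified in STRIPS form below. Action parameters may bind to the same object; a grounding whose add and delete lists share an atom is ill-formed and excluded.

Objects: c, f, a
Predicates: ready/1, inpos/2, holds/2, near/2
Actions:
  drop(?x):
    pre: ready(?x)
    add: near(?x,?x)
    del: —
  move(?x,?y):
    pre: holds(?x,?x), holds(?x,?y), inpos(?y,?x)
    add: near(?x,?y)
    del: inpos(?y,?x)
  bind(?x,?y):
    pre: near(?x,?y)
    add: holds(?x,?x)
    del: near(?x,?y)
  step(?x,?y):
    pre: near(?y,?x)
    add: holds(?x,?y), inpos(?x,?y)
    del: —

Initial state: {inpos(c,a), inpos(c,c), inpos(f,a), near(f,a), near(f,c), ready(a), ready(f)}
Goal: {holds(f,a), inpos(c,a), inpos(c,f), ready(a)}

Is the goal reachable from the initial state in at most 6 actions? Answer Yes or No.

Yes

1. drop(a)  →  {inpos(c,a), inpos(c,c), inpos(f,a), near(a,a), near(f,a), near(f,c), ready(a), ready(f)}
2. bind(a,a)  →  {holds(a,a), inpos(c,a), inpos(c,c), inpos(f,a), near(f,a), near(f,c), ready(a), ready(f)}
3. step(c,f)  →  {holds(a,a), holds(c,f), inpos(c,a), inpos(c,c), inpos(c,f), inpos(f,a), near(f,a), near(f,c), ready(a), ready(f)}
4. step(a,f)  →  {holds(a,a), holds(a,f), holds(c,f), inpos(a,f), inpos(c,a), inpos(c,c), inpos(c,f), inpos(f,a), near(f,a), near(f,c), ready(a), ready(f)}
5. move(a,f)  →  {holds(a,a), holds(a,f), holds(c,f), inpos(a,f), inpos(c,a), inpos(c,c), inpos(c,f), near(a,f), near(f,a), near(f,c), ready(a), ready(f)}
6. step(f,a)  →  {holds(a,a), holds(a,f), holds(c,f), holds(f,a), inpos(a,f), inpos(c,a), inpos(c,c), inpos(c,f), inpos(f,a), near(a,f), near(f,a), near(f,c), ready(a), ready(f)}
optimal plan length = 6; 6 ≤ 6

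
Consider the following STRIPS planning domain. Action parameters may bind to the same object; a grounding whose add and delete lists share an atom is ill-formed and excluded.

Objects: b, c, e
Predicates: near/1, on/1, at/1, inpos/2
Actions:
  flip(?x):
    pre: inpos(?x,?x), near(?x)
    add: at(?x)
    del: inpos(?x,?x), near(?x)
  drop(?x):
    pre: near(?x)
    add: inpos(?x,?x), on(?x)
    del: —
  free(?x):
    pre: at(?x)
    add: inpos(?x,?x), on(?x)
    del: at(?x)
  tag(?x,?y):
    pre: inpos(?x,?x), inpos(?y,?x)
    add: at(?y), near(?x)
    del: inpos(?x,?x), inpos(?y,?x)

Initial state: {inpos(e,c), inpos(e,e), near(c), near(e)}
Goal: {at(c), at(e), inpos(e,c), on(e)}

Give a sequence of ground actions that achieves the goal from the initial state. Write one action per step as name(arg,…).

drop(c); flip(c); drop(e); flip(e)

1. drop(c)  →  {inpos(c,c), inpos(e,c), inpos(e,e), near(c), near(e), on(c)}
2. flip(c)  →  {at(c), inpos(e,c), inpos(e,e), near(e), on(c)}
3. drop(e)  →  {at(c), inpos(e,c), inpos(e,e), near(e), on(c), on(e)}
4. flip(e)  →  {at(c), at(e), inpos(e,c), on(c), on(e)}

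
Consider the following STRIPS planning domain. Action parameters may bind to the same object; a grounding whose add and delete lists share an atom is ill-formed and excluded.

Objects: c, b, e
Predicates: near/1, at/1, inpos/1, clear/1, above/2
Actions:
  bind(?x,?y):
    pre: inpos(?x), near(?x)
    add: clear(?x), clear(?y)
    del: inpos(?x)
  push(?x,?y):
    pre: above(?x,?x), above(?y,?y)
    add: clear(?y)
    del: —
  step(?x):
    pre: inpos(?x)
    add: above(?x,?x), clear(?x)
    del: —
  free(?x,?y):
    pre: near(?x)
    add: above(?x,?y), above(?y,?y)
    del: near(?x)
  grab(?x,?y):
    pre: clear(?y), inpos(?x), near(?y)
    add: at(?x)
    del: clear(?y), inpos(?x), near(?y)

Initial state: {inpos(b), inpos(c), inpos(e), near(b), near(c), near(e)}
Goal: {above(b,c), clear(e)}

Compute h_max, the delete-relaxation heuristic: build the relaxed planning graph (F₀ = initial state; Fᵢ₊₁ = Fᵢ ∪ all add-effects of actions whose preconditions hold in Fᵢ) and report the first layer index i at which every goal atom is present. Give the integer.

1

F0 = init (6 atoms)
F1 = F0 ∪ {above(b,b), above(b,c), above(b,e), above(c,b), above(c,c), above(c,e), above(e,b), above(e,c), above(e,e), clear(b), clear(c), clear(e)}  (18 atoms)
goal ⊆ F1  ⇒  h_max = 1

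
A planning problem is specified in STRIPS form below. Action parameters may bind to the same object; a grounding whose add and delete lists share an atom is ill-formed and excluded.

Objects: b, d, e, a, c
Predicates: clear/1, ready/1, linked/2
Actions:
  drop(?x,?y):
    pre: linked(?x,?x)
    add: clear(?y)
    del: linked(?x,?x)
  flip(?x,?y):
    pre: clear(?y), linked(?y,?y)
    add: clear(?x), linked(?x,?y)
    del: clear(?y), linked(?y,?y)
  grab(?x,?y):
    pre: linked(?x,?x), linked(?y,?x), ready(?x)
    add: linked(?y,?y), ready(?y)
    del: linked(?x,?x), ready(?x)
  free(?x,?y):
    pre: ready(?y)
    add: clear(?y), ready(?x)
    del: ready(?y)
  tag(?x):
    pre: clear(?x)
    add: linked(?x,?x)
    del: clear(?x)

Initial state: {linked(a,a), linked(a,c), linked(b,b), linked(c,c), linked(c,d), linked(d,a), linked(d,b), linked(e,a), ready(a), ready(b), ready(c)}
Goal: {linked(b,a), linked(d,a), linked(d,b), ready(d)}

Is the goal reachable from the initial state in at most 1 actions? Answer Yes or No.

No

1. free(d,a)  →  {clear(a), linked(a,a), linked(a,c), linked(b,b), linked(c,c), linked(c,d), linked(d,a), linked(d,b), linked(e,a), ready(b), ready(c), ready(d)}
2. flip(b,a)  →  {clear(b), linked(a,c), linked(b,a), linked(b,b), linked(c,c), linked(c,d), linked(d,a), linked(d,b), linked(e,a), ready(b), ready(c), ready(d)}
optimal plan length = 2; 2 > 1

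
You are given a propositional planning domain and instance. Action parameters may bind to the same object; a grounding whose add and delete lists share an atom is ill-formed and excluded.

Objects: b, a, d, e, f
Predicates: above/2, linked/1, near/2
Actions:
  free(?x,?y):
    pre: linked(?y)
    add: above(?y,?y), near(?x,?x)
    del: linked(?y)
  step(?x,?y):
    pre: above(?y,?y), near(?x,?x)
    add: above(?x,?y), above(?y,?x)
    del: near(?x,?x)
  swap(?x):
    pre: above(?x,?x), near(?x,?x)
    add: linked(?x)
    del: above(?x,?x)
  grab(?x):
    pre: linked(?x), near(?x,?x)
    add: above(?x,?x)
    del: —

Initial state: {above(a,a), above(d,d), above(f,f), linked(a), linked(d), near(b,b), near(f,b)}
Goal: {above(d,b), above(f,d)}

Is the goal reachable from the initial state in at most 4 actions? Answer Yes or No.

1. free(d,a)  →  {above(a,a), above(d,d), above(f,f), linked(d), near(b,b), near(d,d), near(f,b)}
2. step(b,d)  →  {above(a,a), above(b,d), above(d,b), above(d,d), above(f,f), linked(d), near(d,d), near(f,b)}
3. step(d,f)  →  {above(a,a), above(b,d), above(d,b), above(d,d), above(d,f), above(f,d), above(f,f), linked(d), near(f,b)}
optimal plan length = 3; 3 ≤ 4

Yes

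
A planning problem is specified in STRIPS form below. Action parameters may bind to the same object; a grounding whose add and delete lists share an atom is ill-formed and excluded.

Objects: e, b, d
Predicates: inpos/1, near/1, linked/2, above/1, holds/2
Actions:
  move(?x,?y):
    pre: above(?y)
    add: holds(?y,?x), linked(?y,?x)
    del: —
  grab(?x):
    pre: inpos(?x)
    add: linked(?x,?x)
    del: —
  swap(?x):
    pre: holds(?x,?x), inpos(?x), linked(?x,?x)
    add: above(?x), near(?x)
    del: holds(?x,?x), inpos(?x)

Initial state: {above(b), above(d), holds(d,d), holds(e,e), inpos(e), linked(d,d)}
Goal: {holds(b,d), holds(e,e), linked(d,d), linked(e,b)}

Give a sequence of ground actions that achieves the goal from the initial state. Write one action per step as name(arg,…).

move(d,b); grab(e); swap(e); move(e,e); move(b,e)

1. move(d,b)  →  {above(b), above(d), holds(b,d), holds(d,d), holds(e,e), inpos(e), linked(b,d), linked(d,d)}
2. grab(e)  →  {above(b), above(d), holds(b,d), holds(d,d), holds(e,e), inpos(e), linked(b,d), linked(d,d), linked(e,e)}
3. swap(e)  →  {above(b), above(d), above(e), holds(b,d), holds(d,d), linked(b,d), linked(d,d), linked(e,e), near(e)}
4. move(e,e)  →  {above(b), above(d), above(e), holds(b,d), holds(d,d), holds(e,e), linked(b,d), linked(d,d), linked(e,e), near(e)}
5. move(b,e)  →  {above(b), above(d), above(e), holds(b,d), holds(d,d), holds(e,b), holds(e,e), linked(b,d), linked(d,d), linked(e,b), linked(e,e), near(e)}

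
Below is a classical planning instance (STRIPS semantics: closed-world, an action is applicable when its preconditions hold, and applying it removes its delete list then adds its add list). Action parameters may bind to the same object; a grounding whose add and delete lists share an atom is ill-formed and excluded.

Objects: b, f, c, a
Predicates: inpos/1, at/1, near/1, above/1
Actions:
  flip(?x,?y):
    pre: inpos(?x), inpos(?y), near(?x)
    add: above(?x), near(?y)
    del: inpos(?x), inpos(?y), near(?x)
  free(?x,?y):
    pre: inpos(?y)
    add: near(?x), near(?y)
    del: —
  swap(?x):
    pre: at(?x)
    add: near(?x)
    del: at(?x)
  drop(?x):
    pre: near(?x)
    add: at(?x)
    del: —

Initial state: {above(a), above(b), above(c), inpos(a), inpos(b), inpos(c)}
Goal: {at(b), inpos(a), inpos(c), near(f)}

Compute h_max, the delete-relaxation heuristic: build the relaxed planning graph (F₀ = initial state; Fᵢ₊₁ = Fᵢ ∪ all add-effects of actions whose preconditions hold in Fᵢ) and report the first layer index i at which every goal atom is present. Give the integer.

2

F0 = init (6 atoms)
F1 = F0 ∪ {near(a), near(b), near(c), near(f)}  (10 atoms)
F2 = F1 ∪ {at(a), at(b), at(c), at(f)}  (14 atoms)
goal ⊆ F2  ⇒  h_max = 2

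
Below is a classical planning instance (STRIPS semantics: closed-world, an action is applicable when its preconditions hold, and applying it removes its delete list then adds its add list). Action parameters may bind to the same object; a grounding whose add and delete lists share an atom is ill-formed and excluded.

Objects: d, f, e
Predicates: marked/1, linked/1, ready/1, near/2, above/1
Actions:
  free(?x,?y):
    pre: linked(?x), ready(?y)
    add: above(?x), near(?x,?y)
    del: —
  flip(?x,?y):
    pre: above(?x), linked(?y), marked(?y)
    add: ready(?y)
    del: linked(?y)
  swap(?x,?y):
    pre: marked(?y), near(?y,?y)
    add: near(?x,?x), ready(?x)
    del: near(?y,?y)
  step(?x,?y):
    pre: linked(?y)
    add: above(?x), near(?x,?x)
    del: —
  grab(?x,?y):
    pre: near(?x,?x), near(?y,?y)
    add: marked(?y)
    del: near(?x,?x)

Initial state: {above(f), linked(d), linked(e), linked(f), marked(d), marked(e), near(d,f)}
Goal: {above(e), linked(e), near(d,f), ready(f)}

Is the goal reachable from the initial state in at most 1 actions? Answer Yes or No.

1. step(e,d)  →  {above(e), above(f), linked(d), linked(e), linked(f), marked(d), marked(e), near(d,f), near(e,e)}
2. swap(f,e)  →  {above(e), above(f), linked(d), linked(e), linked(f), marked(d), marked(e), near(d,f), near(f,f), ready(f)}
optimal plan length = 2; 2 > 1

No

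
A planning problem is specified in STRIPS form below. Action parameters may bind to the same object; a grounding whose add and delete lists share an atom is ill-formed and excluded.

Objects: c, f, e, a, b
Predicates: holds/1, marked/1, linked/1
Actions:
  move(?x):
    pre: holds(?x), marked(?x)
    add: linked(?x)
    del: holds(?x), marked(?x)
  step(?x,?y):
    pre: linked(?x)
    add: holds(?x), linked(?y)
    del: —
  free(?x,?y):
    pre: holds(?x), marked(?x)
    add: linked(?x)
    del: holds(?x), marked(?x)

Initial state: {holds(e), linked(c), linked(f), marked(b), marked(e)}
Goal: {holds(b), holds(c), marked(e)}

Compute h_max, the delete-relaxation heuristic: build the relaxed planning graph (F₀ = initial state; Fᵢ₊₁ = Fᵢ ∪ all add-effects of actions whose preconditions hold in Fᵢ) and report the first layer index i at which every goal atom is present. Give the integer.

2

F0 = init (5 atoms)
F1 = F0 ∪ {holds(c), holds(f), linked(a), linked(b), linked(e)}  (10 atoms)
F2 = F1 ∪ {holds(a), holds(b)}  (12 atoms)
goal ⊆ F2  ⇒  h_max = 2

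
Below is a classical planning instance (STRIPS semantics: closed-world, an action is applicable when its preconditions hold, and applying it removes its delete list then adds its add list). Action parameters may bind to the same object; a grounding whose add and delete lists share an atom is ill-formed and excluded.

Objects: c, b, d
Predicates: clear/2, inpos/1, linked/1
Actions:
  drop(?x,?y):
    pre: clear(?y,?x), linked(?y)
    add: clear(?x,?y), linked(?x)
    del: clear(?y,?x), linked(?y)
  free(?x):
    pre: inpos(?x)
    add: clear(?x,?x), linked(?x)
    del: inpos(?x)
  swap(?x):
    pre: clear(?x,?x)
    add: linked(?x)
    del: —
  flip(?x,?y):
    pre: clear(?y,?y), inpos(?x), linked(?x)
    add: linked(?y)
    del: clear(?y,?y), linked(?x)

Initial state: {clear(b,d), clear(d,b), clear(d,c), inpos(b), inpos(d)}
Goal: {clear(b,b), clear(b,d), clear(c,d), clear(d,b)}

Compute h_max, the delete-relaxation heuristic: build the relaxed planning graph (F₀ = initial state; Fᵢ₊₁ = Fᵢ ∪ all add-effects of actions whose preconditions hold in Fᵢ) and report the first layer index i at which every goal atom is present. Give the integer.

2

F0 = init (5 atoms)
F1 = F0 ∪ {clear(b,b), clear(d,d), linked(b), linked(d)}  (9 atoms)
F2 = F1 ∪ {clear(c,d), linked(c)}  (11 atoms)
goal ⊆ F2  ⇒  h_max = 2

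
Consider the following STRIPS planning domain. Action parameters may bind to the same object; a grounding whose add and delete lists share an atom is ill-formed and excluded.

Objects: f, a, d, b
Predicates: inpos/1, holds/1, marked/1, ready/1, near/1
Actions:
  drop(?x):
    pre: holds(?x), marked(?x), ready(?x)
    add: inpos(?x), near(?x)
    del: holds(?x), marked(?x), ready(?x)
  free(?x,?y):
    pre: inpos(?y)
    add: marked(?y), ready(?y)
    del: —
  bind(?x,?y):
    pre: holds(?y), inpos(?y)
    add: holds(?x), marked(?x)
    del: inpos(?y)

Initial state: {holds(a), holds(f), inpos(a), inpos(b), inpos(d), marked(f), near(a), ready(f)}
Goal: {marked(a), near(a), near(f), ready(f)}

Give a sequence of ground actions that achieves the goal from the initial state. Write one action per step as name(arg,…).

1. drop(f)  →  {holds(a), inpos(a), inpos(b), inpos(d), inpos(f), near(a), near(f)}
2. free(f,f)  →  {holds(a), inpos(a), inpos(b), inpos(d), inpos(f), marked(f), near(a), near(f), ready(f)}
3. free(f,a)  →  {holds(a), inpos(a), inpos(b), inpos(d), inpos(f), marked(a), marked(f), near(a), near(f), ready(a), ready(f)}

drop(f); free(f,f); free(f,a)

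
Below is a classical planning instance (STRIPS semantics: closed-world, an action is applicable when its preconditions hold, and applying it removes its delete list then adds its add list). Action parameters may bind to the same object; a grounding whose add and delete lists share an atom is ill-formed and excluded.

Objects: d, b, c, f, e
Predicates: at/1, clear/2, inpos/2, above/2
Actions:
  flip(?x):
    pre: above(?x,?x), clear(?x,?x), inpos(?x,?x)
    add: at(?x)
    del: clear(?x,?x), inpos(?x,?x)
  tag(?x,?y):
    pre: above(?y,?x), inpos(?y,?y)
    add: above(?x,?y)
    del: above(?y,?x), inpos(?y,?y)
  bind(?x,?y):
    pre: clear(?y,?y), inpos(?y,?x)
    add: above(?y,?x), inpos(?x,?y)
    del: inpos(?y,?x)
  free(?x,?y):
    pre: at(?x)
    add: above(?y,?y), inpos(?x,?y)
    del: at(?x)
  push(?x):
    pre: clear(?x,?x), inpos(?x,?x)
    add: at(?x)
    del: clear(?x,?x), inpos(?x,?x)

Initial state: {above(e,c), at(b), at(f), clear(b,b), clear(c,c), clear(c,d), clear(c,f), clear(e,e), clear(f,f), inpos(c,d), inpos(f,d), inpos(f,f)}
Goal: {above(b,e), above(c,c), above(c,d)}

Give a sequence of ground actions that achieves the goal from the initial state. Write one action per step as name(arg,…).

1. bind(d,c)  →  {above(c,d), above(e,c), at(b), at(f), clear(b,b), clear(c,c), clear(c,d), clear(c,f), clear(e,e), clear(f,f), inpos(d,c), inpos(f,d), inpos(f,f)}
2. free(b,e)  →  {above(c,d), above(e,c), above(e,e), at(f), clear(b,b), clear(c,c), clear(c,d), clear(c,f), clear(e,e), clear(f,f), inpos(b,e), inpos(d,c), inpos(f,d), inpos(f,f)}
3. bind(e,b)  →  {above(b,e), above(c,d), above(e,c), above(e,e), at(f), clear(b,b), clear(c,c), clear(c,d), clear(c,f), clear(e,e), clear(f,f), inpos(d,c), inpos(e,b), inpos(f,d), inpos(f,f)}
4. free(f,c)  →  {above(b,e), above(c,c), above(c,d), above(e,c), above(e,e), clear(b,b), clear(c,c), clear(c,d), clear(c,f), clear(e,e), clear(f,f), inpos(d,c), inpos(e,b), inpos(f,c), inpos(f,d), inpos(f,f)}

bind(d,c); free(b,e); bind(e,b); free(f,c)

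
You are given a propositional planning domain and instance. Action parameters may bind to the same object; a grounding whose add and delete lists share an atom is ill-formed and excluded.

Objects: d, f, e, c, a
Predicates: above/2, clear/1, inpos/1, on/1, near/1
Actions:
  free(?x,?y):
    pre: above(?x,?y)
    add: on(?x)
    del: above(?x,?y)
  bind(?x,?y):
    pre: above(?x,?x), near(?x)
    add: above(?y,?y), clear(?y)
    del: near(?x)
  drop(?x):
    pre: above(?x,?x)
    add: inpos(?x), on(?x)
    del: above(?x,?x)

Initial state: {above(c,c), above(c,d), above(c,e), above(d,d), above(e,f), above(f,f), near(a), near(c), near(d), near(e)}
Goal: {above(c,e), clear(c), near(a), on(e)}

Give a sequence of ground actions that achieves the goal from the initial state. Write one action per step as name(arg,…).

free(e,f); bind(d,c)

1. free(e,f)  →  {above(c,c), above(c,d), above(c,e), above(d,d), above(f,f), near(a), near(c), near(d), near(e), on(e)}
2. bind(d,c)  →  {above(c,c), above(c,d), above(c,e), above(d,d), above(f,f), clear(c), near(a), near(c), near(e), on(e)}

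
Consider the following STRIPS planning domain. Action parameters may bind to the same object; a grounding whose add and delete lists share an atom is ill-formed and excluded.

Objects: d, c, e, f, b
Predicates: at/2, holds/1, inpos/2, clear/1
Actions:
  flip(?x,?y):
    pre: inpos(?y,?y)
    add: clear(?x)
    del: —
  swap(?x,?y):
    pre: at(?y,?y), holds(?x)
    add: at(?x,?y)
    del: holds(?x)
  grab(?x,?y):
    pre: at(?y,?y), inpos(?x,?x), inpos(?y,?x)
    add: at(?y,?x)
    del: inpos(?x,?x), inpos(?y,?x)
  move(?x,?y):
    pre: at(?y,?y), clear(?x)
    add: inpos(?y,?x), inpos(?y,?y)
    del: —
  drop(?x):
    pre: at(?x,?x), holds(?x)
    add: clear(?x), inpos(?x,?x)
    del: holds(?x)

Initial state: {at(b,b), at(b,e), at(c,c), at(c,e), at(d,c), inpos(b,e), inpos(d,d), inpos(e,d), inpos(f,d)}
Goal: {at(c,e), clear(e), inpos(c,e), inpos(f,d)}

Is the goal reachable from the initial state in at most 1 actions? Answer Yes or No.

No

1. flip(e,d)  →  {at(b,b), at(b,e), at(c,c), at(c,e), at(d,c), clear(e), inpos(b,e), inpos(d,d), inpos(e,d), inpos(f,d)}
2. move(e,c)  →  {at(b,b), at(b,e), at(c,c), at(c,e), at(d,c), clear(e), inpos(b,e), inpos(c,c), inpos(c,e), inpos(d,d), inpos(e,d), inpos(f,d)}
optimal plan length = 2; 2 > 1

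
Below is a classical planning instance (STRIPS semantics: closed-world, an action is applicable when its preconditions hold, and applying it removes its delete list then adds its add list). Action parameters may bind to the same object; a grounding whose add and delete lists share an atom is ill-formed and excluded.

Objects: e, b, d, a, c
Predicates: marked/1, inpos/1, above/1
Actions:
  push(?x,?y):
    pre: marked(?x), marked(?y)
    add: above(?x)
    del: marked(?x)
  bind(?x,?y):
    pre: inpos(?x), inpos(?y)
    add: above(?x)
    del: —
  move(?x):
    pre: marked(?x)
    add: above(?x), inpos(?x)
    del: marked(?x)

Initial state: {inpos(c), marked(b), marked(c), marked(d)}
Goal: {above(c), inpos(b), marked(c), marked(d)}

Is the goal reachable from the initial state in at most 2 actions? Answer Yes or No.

Yes

1. bind(c,c)  →  {above(c), inpos(c), marked(b), marked(c), marked(d)}
2. move(b)  →  {above(b), above(c), inpos(b), inpos(c), marked(c), marked(d)}
optimal plan length = 2; 2 ≤ 2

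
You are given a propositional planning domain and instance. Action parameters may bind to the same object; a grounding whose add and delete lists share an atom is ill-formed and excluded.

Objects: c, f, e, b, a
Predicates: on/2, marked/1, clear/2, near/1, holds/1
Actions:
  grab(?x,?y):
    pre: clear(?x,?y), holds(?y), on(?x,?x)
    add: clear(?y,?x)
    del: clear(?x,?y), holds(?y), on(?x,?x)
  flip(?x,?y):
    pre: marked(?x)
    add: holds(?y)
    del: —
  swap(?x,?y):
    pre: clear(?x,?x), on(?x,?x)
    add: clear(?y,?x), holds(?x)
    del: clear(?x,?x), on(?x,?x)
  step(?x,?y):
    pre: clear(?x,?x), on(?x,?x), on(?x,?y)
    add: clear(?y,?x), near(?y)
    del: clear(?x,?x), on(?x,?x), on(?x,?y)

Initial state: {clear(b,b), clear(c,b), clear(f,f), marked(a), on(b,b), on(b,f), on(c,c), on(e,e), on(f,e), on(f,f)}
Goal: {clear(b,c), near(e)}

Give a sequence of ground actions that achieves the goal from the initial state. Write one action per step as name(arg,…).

flip(a,b); grab(c,b); step(f,e)

1. flip(a,b)  →  {clear(b,b), clear(c,b), clear(f,f), holds(b), marked(a), on(b,b), on(b,f), on(c,c), on(e,e), on(f,e), on(f,f)}
2. grab(c,b)  →  {clear(b,b), clear(b,c), clear(f,f), marked(a), on(b,b), on(b,f), on(e,e), on(f,e), on(f,f)}
3. step(f,e)  →  {clear(b,b), clear(b,c), clear(e,f), marked(a), near(e), on(b,b), on(b,f), on(e,e)}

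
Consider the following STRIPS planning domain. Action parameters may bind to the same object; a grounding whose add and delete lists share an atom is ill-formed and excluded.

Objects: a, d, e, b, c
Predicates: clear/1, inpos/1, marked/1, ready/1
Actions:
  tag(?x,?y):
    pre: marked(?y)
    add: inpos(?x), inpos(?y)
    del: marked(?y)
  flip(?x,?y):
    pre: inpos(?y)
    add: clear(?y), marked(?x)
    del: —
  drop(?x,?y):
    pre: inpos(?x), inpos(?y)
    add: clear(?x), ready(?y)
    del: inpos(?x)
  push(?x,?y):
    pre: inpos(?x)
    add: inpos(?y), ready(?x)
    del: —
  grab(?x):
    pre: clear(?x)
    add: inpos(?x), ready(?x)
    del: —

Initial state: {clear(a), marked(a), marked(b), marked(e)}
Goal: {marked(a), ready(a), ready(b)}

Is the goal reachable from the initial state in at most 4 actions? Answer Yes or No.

1. tag(a,e)  →  {clear(a), inpos(a), inpos(e), marked(a), marked(b)}
2. push(a,b)  →  {clear(a), inpos(a), inpos(b), inpos(e), marked(a), marked(b), ready(a)}
3. drop(a,b)  →  {clear(a), inpos(b), inpos(e), marked(a), marked(b), ready(a), ready(b)}
optimal plan length = 3; 3 ≤ 4

Yes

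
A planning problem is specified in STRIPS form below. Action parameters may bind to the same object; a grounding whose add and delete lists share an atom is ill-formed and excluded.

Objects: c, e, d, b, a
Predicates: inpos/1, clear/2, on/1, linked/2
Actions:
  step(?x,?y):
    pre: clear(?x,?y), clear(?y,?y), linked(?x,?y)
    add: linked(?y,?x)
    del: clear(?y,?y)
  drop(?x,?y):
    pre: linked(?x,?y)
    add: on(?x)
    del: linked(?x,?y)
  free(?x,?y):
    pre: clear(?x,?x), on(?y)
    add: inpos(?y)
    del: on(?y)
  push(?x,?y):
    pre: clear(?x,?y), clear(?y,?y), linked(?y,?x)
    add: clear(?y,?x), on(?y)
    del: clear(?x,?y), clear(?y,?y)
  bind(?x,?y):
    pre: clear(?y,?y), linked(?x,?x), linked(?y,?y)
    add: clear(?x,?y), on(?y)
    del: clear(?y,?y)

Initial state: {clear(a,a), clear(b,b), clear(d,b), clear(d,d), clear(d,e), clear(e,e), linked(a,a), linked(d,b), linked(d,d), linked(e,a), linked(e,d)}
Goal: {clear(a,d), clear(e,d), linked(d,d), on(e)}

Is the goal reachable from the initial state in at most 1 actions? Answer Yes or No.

1. push(d,e)  →  {clear(a,a), clear(b,b), clear(d,b), clear(d,d), clear(e,d), linked(a,a), linked(d,b), linked(d,d), linked(e,a), linked(e,d), on(e)}
2. bind(a,d)  →  {clear(a,a), clear(a,d), clear(b,b), clear(d,b), clear(e,d), linked(a,a), linked(d,b), linked(d,d), linked(e,a), linked(e,d), on(d), on(e)}
optimal plan length = 2; 2 > 1

No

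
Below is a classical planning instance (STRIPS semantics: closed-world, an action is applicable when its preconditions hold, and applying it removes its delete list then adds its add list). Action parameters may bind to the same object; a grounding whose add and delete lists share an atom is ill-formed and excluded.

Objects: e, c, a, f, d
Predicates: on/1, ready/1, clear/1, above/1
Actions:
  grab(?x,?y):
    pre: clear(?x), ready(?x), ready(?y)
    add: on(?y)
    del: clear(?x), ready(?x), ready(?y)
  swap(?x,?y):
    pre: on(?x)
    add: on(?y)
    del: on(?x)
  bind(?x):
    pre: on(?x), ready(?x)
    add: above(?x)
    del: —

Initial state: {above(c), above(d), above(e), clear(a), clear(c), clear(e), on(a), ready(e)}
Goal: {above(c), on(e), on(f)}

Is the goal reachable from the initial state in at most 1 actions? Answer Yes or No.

No

1. grab(e,e)  →  {above(c), above(d), above(e), clear(a), clear(c), on(a), on(e)}
2. swap(a,f)  →  {above(c), above(d), above(e), clear(a), clear(c), on(e), on(f)}
optimal plan length = 2; 2 > 1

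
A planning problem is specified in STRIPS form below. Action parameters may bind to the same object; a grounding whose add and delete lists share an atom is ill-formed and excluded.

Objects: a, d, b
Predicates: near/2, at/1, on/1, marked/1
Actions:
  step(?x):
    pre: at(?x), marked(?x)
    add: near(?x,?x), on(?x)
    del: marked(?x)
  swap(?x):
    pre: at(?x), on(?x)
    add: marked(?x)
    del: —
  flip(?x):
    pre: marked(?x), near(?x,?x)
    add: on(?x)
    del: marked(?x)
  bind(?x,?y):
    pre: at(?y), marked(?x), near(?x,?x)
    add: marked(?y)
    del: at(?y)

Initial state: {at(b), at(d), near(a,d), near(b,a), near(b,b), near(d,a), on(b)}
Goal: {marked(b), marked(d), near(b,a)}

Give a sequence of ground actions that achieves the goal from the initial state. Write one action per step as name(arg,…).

swap(b); bind(b,d)

1. swap(b)  →  {at(b), at(d), marked(b), near(a,d), near(b,a), near(b,b), near(d,a), on(b)}
2. bind(b,d)  →  {at(b), marked(b), marked(d), near(a,d), near(b,a), near(b,b), near(d,a), on(b)}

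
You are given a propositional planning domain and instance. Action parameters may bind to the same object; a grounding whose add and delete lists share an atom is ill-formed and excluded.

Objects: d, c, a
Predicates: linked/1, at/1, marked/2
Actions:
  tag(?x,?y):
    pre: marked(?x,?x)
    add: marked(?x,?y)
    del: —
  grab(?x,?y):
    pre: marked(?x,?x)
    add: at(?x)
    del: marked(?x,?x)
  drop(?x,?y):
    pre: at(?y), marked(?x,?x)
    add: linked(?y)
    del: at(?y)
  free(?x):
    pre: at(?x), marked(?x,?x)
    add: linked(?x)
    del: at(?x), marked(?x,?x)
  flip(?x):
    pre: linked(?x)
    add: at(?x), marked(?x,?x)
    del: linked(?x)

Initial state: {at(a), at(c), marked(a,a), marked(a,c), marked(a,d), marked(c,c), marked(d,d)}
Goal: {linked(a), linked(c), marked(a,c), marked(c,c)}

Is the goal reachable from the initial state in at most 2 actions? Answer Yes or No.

1. drop(d,c)  →  {at(a), linked(c), marked(a,a), marked(a,c), marked(a,d), marked(c,c), marked(d,d)}
2. drop(d,a)  →  {linked(a), linked(c), marked(a,a), marked(a,c), marked(a,d), marked(c,c), marked(d,d)}
optimal plan length = 2; 2 ≤ 2

Yes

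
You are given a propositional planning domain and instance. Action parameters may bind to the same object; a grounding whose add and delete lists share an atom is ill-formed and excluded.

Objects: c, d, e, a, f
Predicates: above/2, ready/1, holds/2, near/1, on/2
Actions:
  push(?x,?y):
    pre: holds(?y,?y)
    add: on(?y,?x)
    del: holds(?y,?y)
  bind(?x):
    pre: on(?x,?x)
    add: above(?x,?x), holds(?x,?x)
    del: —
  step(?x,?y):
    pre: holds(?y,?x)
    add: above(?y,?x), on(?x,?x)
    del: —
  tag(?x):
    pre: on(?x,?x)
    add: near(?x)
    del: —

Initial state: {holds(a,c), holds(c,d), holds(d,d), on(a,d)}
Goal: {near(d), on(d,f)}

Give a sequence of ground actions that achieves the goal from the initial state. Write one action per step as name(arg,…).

1. push(f,d)  →  {holds(a,c), holds(c,d), on(a,d), on(d,f)}
2. step(d,c)  →  {above(c,d), holds(a,c), holds(c,d), on(a,d), on(d,d), on(d,f)}
3. tag(d)  →  {above(c,d), holds(a,c), holds(c,d), near(d), on(a,d), on(d,d), on(d,f)}

push(f,d); step(d,c); tag(d)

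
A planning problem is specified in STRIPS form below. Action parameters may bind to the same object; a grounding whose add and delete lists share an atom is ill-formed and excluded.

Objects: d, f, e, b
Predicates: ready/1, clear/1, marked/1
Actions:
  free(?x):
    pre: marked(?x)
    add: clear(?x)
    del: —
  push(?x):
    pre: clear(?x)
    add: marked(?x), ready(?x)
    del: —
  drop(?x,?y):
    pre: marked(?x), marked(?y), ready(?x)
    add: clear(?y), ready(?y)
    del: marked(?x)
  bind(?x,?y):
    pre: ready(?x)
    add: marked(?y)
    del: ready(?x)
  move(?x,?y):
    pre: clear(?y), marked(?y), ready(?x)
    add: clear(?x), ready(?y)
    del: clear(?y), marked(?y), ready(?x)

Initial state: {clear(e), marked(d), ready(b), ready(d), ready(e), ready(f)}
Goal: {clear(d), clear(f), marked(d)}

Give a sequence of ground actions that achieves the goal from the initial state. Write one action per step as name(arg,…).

1. free(d)  →  {clear(d), clear(e), marked(d), ready(b), ready(d), ready(e), ready(f)}
2. push(e)  →  {clear(d), clear(e), marked(d), marked(e), ready(b), ready(d), ready(e), ready(f)}
3. move(f,e)  →  {clear(d), clear(f), marked(d), ready(b), ready(d), ready(e)}

free(d); push(e); move(f,e)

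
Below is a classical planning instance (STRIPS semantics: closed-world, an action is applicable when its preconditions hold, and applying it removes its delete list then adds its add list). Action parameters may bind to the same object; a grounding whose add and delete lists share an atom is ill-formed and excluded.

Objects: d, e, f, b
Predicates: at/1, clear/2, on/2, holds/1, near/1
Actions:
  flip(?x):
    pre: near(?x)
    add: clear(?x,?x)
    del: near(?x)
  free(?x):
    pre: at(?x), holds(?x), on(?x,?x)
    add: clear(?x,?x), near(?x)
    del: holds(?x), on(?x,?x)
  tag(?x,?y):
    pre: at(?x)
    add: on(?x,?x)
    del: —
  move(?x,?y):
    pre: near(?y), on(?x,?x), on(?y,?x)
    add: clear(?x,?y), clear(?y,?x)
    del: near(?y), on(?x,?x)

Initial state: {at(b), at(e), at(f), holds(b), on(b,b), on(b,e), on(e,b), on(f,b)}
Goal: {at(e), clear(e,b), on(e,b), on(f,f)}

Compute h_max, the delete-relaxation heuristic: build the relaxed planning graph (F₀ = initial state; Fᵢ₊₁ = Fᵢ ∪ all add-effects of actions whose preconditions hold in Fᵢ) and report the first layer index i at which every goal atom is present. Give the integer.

F0 = init (8 atoms)
F1 = F0 ∪ {clear(b,b), near(b), on(e,e), on(f,f)}  (12 atoms)
F2 = F1 ∪ {clear(b,e), clear(e,b)}  (14 atoms)
goal ⊆ F2  ⇒  h_max = 2

2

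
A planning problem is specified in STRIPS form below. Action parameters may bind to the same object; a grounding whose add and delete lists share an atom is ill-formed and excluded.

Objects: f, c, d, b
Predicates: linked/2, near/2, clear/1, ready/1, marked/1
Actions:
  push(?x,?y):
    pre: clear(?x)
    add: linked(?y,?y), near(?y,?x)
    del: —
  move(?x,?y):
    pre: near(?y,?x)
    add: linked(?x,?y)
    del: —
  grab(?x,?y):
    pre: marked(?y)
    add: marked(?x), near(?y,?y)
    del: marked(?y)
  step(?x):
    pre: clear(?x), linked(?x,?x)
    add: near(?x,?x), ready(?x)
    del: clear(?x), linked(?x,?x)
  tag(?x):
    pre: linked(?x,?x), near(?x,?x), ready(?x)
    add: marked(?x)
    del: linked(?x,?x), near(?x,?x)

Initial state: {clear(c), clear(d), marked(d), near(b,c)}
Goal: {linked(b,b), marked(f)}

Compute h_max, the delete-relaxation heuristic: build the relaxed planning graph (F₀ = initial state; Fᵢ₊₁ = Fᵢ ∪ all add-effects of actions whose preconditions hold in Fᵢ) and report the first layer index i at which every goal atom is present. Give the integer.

1

F0 = init (4 atoms)
F1 = F0 ∪ {linked(b,b), linked(c,b), linked(c,c), linked(d,d), linked(f,f), marked(b), marked(c), marked(f), near(b,d), near(c,c), near(c,d), near(d,c), near(d,d), near(f,c), near(f,d)}  (19 atoms)
goal ⊆ F1  ⇒  h_max = 1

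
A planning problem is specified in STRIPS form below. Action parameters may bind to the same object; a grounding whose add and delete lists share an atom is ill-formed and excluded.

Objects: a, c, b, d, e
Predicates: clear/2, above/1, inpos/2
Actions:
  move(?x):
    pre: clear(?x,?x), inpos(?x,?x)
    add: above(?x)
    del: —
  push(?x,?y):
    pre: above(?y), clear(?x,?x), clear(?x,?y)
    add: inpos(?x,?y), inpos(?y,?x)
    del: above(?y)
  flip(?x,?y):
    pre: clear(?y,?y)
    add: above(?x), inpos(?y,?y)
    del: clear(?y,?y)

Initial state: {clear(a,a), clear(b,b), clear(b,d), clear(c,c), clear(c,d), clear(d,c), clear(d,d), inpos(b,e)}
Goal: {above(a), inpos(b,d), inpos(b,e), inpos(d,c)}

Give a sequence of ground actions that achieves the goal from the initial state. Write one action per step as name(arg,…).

flip(a,a); flip(c,c); push(d,c); flip(d,d); push(b,d)

1. flip(a,a)  →  {above(a), clear(b,b), clear(b,d), clear(c,c), clear(c,d), clear(d,c), clear(d,d), inpos(a,a), inpos(b,e)}
2. flip(c,c)  →  {above(a), above(c), clear(b,b), clear(b,d), clear(c,d), clear(d,c), clear(d,d), inpos(a,a), inpos(b,e), inpos(c,c)}
3. push(d,c)  →  {above(a), clear(b,b), clear(b,d), clear(c,d), clear(d,c), clear(d,d), inpos(a,a), inpos(b,e), inpos(c,c), inpos(c,d), inpos(d,c)}
4. flip(d,d)  →  {above(a), above(d), clear(b,b), clear(b,d), clear(c,d), clear(d,c), inpos(a,a), inpos(b,e), inpos(c,c), inpos(c,d), inpos(d,c), inpos(d,d)}
5. push(b,d)  →  {above(a), clear(b,b), clear(b,d), clear(c,d), clear(d,c), inpos(a,a), inpos(b,d), inpos(b,e), inpos(c,c), inpos(c,d), inpos(d,b), inpos(d,c), inpos(d,d)}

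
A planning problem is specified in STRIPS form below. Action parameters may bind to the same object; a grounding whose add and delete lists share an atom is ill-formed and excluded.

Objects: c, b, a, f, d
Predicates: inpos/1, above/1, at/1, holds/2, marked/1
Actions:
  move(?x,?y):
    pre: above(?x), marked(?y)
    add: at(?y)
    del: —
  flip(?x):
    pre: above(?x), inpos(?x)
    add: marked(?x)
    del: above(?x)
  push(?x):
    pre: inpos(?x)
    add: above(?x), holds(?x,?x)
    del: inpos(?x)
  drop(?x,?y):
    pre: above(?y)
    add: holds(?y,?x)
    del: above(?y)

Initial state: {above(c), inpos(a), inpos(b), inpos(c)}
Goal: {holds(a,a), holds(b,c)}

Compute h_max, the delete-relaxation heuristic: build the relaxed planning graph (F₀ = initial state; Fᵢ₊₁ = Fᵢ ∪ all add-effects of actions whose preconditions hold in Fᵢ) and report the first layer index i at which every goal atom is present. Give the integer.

2

F0 = init (4 atoms)
F1 = F0 ∪ {above(a), above(b), holds(a,a), holds(b,b), holds(c,a), holds(c,b), holds(c,c), holds(c,d), holds(c,f), marked(c)}  (14 atoms)
F2 = F1 ∪ {at(c), holds(a,b), holds(a,c), holds(a,d), holds(a,f), holds(b,a), holds(b,c), holds(b,d), holds(b,f), marked(a), marked(b)}  (25 atoms)
goal ⊆ F2  ⇒  h_max = 2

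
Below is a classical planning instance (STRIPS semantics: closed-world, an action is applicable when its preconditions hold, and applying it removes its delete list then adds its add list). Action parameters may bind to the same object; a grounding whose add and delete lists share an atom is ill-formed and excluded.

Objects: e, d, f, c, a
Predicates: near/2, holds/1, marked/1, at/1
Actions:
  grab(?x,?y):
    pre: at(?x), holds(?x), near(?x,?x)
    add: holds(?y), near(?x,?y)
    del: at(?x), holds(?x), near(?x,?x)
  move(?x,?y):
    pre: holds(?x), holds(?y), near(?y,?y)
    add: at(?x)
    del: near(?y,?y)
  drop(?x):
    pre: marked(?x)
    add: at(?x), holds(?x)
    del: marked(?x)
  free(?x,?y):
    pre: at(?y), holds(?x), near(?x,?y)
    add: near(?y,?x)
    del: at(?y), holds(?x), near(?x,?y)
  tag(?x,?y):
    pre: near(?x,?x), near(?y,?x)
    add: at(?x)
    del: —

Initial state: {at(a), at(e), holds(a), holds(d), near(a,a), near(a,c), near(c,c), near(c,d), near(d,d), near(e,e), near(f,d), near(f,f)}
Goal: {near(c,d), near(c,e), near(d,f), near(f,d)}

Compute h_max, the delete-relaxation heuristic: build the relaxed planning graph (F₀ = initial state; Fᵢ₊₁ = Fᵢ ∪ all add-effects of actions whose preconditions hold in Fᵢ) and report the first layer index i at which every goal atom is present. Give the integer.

F0 = init (12 atoms)
F1 = F0 ∪ {at(c), at(d), at(f), holds(c), holds(e), holds(f), near(a,d), near(a,e), near(a,f)}  (21 atoms)
F2 = F1 ∪ {near(c,a), near(c,e), near(c,f), near(d,a), near(d,c), near(d,e), near(d,f), near(e,a), near(e,c), near(e,d), near(e,f), near(f,a), near(f,c), near(f,e)}  (35 atoms)
goal ⊆ F2  ⇒  h_max = 2

2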